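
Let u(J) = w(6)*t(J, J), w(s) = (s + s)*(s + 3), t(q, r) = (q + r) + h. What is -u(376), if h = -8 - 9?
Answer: -79380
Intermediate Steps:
h = -17
t(q, r) = -17 + q + r (t(q, r) = (q + r) - 17 = -17 + q + r)
w(s) = 2*s*(3 + s) (w(s) = (2*s)*(3 + s) = 2*s*(3 + s))
u(J) = -1836 + 216*J (u(J) = (2*6*(3 + 6))*(-17 + J + J) = (2*6*9)*(-17 + 2*J) = 108*(-17 + 2*J) = -1836 + 216*J)
-u(376) = -(-1836 + 216*376) = -(-1836 + 81216) = -1*79380 = -79380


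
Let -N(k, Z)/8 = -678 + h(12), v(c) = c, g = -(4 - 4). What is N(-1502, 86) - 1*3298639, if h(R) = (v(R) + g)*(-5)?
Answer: -3292735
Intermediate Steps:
g = 0 (g = -1*0 = 0)
h(R) = -5*R (h(R) = (R + 0)*(-5) = R*(-5) = -5*R)
N(k, Z) = 5904 (N(k, Z) = -8*(-678 - 5*12) = -8*(-678 - 60) = -8*(-738) = 5904)
N(-1502, 86) - 1*3298639 = 5904 - 1*3298639 = 5904 - 3298639 = -3292735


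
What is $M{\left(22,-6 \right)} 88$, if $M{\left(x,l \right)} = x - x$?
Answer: $0$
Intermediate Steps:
$M{\left(x,l \right)} = 0$
$M{\left(22,-6 \right)} 88 = 0 \cdot 88 = 0$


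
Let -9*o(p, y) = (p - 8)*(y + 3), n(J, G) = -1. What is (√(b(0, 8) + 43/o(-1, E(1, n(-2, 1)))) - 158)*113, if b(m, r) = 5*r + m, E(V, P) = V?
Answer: -17854 + 113*√203/2 ≈ -17049.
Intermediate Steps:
o(p, y) = -(-8 + p)*(3 + y)/9 (o(p, y) = -(p - 8)*(y + 3)/9 = -(-8 + p)*(3 + y)/9)
b(m, r) = m + 5*r
(√(b(0, 8) + 43/o(-1, E(1, n(-2, 1)))) - 158)*113 = (√((0 + 5*8) + 43/(8/3 - ⅓*(-1) + (8/9)*1 - ⅑*(-1)*1)) - 158)*113 = (√((0 + 40) + 43/(8/3 + ⅓ + 8/9 + ⅑)) - 158)*113 = (√(40 + 43/4) - 158)*113 = (√(203/4) - 158)*113 = (√203/2 - 158)*113 = (-158 + √203/2)*113 = -17854 + 113*√203/2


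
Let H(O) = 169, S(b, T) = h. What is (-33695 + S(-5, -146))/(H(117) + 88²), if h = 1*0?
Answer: -33695/7913 ≈ -4.2582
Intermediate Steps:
h = 0
S(b, T) = 0
(-33695 + S(-5, -146))/(H(117) + 88²) = (-33695 + 0)/(169 + 88²) = -33695/(169 + 7744) = -33695/7913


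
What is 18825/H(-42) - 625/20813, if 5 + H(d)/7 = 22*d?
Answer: -395869100/135346939 ≈ -2.9248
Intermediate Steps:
H(d) = -35 + 154*d (H(d) = -35 + 7*(22*d) = -35 + 154*d)
18825/H(-42) - 625/20813 = 18825/(-35 + 154*(-42)) - 625/20813 = 18825/(-35 - 6468) - 625*1/20813 = 18825/(-6503) - 625/20813 = 18825*(-1/6503) - 625/20813 = -18825/6503 - 625/20813 = -395869100/135346939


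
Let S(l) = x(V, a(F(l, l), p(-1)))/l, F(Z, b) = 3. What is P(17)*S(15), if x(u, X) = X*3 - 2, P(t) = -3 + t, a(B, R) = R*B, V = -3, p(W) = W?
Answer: -154/15 ≈ -10.267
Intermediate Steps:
a(B, R) = B*R
x(u, X) = -2 + 3*X (x(u, X) = 3*X - 2 = -2 + 3*X)
S(l) = -11/l (S(l) = (-2 + 3*(3*(-1)))/l = (-2 + 3*(-3))/l = (-2 - 9)/l = -11/l)
P(17)*S(15) = (-3 + 17)*(-11/15) = 14*(-11*1/15) = 14*(-11/15) = -154/15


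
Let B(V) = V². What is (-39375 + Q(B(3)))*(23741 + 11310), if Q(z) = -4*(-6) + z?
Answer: -1378976442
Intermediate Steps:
Q(z) = 24 + z
(-39375 + Q(B(3)))*(23741 + 11310) = (-39375 + (24 + 3²))*(23741 + 11310) = (-39375 + (24 + 9))*35051 = (-39375 + 33)*35051 = -39342*35051 = -1378976442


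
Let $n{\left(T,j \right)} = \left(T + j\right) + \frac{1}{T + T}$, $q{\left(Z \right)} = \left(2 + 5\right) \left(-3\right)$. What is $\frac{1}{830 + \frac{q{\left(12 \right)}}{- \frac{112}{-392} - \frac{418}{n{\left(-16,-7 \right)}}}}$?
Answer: $\frac{2882}{2388777} \approx 0.0012065$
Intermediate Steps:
$q{\left(Z \right)} = -21$ ($q{\left(Z \right)} = 7 \left(-3\right) = -21$)
$n{\left(T,j \right)} = T + j + \frac{1}{2 T}$ ($n{\left(T,j \right)} = \left(T + j\right) + \frac{1}{2 T} = T + j + \frac{1}{2 T}$)
$\frac{1}{830 + \frac{q{\left(12 \right)}}{- \frac{112}{-392} - \frac{418}{n{\left(-16,-7 \right)}}}} = \frac{1}{830 - \frac{21}{- \frac{112}{-392} - \frac{418}{-16 - 7 + \frac{1}{2 \left(-16\right)}}}} = \frac{1}{830 - \frac{21}{\left(-112\right) \left(- \frac{1}{392}\right) - \frac{418}{-16 - 7 + \frac{1}{2} \left(- \frac{1}{16}\right)}}} = \frac{1}{830 - \frac{21}{\frac{2}{7} - \frac{418}{-16 - 7 - \frac{1}{32}}}} = \frac{1}{830 - \frac{21}{\frac{2}{7} - \frac{418}{- \frac{737}{32}}}} = \frac{1}{830 - \frac{21}{\frac{2}{7} - - \frac{1216}{67}}} = \frac{1}{830 - \frac{21}{\frac{2}{7} + \frac{1216}{67}}} = \frac{1}{830 - \frac{21}{\frac{8646}{469}}} = \frac{1}{830 - \frac{3283}{2882}} = \frac{1}{\frac{2388777}{2882}} = \frac{2882}{2388777}$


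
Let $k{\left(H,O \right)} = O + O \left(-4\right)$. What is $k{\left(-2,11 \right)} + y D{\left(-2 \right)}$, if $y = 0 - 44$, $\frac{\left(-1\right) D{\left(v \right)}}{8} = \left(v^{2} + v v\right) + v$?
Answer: $2079$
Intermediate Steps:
$k{\left(H,O \right)} = - 3 O$ ($k{\left(H,O \right)} = O - 4 O = - 3 O$)
$D{\left(v \right)} = - 16 v^{2} - 8 v$ ($D{\left(v \right)} = - 8 \left(\left(v^{2} + v v\right) + v\right) = - 8 \left(\left(v^{2} + v^{2}\right) + v\right) = - 8 \left(2 v^{2} + v\right) = - 8 \left(v + 2 v^{2}\right) = - 16 v^{2} - 8 v$)
$y = -44$ ($y = 0 - 44 = -44$)
$k{\left(-2,11 \right)} + y D{\left(-2 \right)} = \left(-3\right) 11 - 44 \left(\left(-8\right) \left(-2\right) \left(1 + 2 \left(-2\right)\right)\right) = -33 - 44 \left(\left(-8\right) \left(-2\right) \left(1 - 4\right)\right) = -33 - 44 \left(\left(-8\right) \left(-2\right) \left(-3\right)\right) = -33 - -2112 = -33 + 2112 = 2079$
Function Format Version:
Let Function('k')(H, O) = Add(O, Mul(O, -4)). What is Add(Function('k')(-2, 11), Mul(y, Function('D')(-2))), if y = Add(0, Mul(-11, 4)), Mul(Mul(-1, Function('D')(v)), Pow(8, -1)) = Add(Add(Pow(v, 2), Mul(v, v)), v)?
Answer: 2079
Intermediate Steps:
Function('k')(H, O) = Mul(-3, O) (Function('k')(H, O) = Add(O, Mul(-4, O)) = Mul(-3, O))
Function('D')(v) = Add(Mul(-16, Pow(v, 2)), Mul(-8, v)) (Function('D')(v) = Mul(-8, Add(Add(Pow(v, 2), Mul(v, v)), v)) = Mul(-8, Add(Add(Pow(v, 2), Pow(v, 2)), v)) = Mul(-8, Add(Mul(2, Pow(v, 2)), v)) = Mul(-8, Add(v, Mul(2, Pow(v, 2)))) = Add(Mul(-16, Pow(v, 2)), Mul(-8, v)))
y = -44 (y = Add(0, -44) = -44)
Add(Function('k')(-2, 11), Mul(y, Function('D')(-2))) = Add(Mul(-3, 11), Mul(-44, Mul(-8, -2, Add(1, Mul(2, -2))))) = Add(-33, Mul(-44, Mul(-8, -2, Add(1, -4)))) = Add(-33, Mul(-44, Mul(-8, -2, -3))) = Add(-33, Mul(-44, -48)) = Add(-33, 2112) = 2079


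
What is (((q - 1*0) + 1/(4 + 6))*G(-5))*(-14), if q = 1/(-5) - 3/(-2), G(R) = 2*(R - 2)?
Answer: 1372/5 ≈ 274.40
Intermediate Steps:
G(R) = -4 + 2*R (G(R) = 2*(-2 + R) = -4 + 2*R)
q = 13/10 (q = 1*(-⅕) - 3*(-½) = -⅕ + 3/2 = 13/10 ≈ 1.3000)
(((q - 1*0) + 1/(4 + 6))*G(-5))*(-14) = (((13/10 - 1*0) + 1/(4 + 6))*(-4 + 2*(-5)))*(-14) = (((13/10 + 0) + 1/10)*(-4 - 10))*(-14) = ((13/10 + ⅒)*(-14))*(-14) = ((7/5)*(-14))*(-14) = -98/5*(-14) = 1372/5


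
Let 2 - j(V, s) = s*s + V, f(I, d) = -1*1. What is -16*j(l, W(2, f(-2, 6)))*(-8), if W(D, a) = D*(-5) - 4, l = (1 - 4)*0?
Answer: -24832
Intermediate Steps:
l = 0 (l = -3*0 = 0)
f(I, d) = -1
W(D, a) = -4 - 5*D (W(D, a) = -5*D - 4 = -4 - 5*D)
j(V, s) = 2 - V - s² (j(V, s) = 2 - (s*s + V) = 2 - (s² + V) = 2 - (V + s²) = 2 + (-V - s²) = 2 - V - s²)
-16*j(l, W(2, f(-2, 6)))*(-8) = -16*(2 - 1*0 - (-4 - 5*2)²)*(-8) = -16*(2 + 0 - (-4 - 10)²)*(-8) = -16*(2 + 0 - 1*(-14)²)*(-8) = -16*(2 + 0 - 1*196)*(-8) = -16*(2 + 0 - 196)*(-8) = -16*(-194)*(-8) = 3104*(-8) = -24832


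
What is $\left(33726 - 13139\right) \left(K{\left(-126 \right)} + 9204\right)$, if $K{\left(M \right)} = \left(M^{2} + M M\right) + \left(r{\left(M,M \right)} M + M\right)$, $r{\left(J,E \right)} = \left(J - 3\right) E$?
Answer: $-41321691138$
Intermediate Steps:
$r{\left(J,E \right)} = E \left(-3 + J\right)$ ($r{\left(J,E \right)} = \left(-3 + J\right) E = E \left(-3 + J\right)$)
$K{\left(M \right)} = M + 2 M^{2} + M^{2} \left(-3 + M\right)$ ($K{\left(M \right)} = \left(M^{2} + M M\right) + \left(M \left(-3 + M\right) M + M\right) = \left(M^{2} + M^{2}\right) + \left(M^{2} \left(-3 + M\right) + M\right) = 2 M^{2} + \left(M + M^{2} \left(-3 + M\right)\right) = M + 2 M^{2} + M^{2} \left(-3 + M\right)$)
$\left(33726 - 13139\right) \left(K{\left(-126 \right)} + 9204\right) = \left(33726 - 13139\right) \left(- 126 \left(1 + \left(-126\right)^{2} - -126\right) + 9204\right) = 20587 \left(- 126 \left(1 + 15876 + 126\right) + 9204\right) = 20587 \left(\left(-126\right) 16003 + 9204\right) = 20587 \left(-2016378 + 9204\right) = 20587 \left(-2007174\right) = -41321691138$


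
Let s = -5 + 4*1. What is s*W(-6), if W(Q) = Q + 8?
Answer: -2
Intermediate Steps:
W(Q) = 8 + Q
s = -1 (s = -5 + 4 = -1)
s*W(-6) = -(8 - 6) = -1*2 = -2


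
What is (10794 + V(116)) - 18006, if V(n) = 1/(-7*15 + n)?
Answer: -79331/11 ≈ -7211.9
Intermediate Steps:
V(n) = 1/(-105 + n)
(10794 + V(116)) - 18006 = (10794 + 1/(-105 + 116)) - 18006 = (10794 + 1/11) - 18006 = 118735/11 - 18006 = -79331/11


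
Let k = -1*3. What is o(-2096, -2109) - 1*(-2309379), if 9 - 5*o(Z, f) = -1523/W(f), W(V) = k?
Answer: 34639189/15 ≈ 2.3093e+6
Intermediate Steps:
k = -3
W(V) = -3
o(Z, f) = -1496/15 (o(Z, f) = 9/5 - (-1523)/(5*(-3)) = 9/5 - (-1523)*(-1)/(5*3) = 9/5 - ⅕*1523/3 = 9/5 - 1523/15 = -1496/15)
o(-2096, -2109) - 1*(-2309379) = -1496/15 - 1*(-2309379) = -1496/15 + 2309379 = 34639189/15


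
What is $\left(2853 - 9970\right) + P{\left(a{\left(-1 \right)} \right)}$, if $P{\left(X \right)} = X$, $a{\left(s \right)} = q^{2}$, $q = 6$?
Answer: $-7081$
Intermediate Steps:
$a{\left(s \right)} = 36$ ($a{\left(s \right)} = 6^{2} = 36$)
$\left(2853 - 9970\right) + P{\left(a{\left(-1 \right)} \right)} = \left(2853 - 9970\right) + 36 = -7117 + 36 = -7081$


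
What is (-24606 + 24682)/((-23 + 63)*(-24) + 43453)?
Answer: 76/42493 ≈ 0.0017885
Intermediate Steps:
(-24606 + 24682)/((-23 + 63)*(-24) + 43453) = 76/(40*(-24) + 43453) = 76/(-960 + 43453) = 76/42493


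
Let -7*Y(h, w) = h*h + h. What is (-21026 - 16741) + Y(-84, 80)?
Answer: -38763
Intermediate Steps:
Y(h, w) = -h/7 - h**2/7 (Y(h, w) = -(h*h + h)/7 = -(h**2 + h)/7 = -(h + h**2)/7 = -h/7 - h**2/7)
(-21026 - 16741) + Y(-84, 80) = (-21026 - 16741) - 1/7*(-84)*(1 - 84) = -37767 - 1/7*(-84)*(-83) = -37767 - 996 = -38763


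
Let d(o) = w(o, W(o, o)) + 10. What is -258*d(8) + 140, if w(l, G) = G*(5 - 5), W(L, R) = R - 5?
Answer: -2440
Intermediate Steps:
W(L, R) = -5 + R
w(l, G) = 0 (w(l, G) = G*0 = 0)
d(o) = 10 (d(o) = 0 + 10 = 10)
-258*d(8) + 140 = -258*10 + 140 = -2580 + 140 = -2440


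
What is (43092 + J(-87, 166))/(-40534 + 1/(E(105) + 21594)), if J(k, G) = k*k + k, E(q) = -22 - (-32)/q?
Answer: -114554762808/91813239023 ≈ -1.2477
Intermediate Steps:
E(q) = -22 + 32/q
J(k, G) = k + k**2 (J(k, G) = k**2 + k = k + k**2)
(43092 + J(-87, 166))/(-40534 + 1/(E(105) + 21594)) = (43092 - 87*(1 - 87))/(-40534 + 1/((-22 + 32/105) + 21594)) = (43092 - 87*(-86))/(-40534 + 1/((-22 + 32*(1/105)) + 21594)) = (43092 + 7482)/(-40534 + 1/((-22 + 32/105) + 21594)) = 50574/(-40534 + 1/(-2278/105 + 21594)) = 50574/(-40534 + 1/(2265092/105)) = 50574/(-40534 + 105/2265092) = 50574/(-91813239023/2265092) = 50574*(-2265092/91813239023) = -114554762808/91813239023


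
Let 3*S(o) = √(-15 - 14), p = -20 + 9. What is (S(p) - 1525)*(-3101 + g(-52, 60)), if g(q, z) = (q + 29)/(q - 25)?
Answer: 364099850/77 - 238754*I*√29/231 ≈ 4.7286e+6 - 5565.9*I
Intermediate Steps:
g(q, z) = (29 + q)/(-25 + q)
p = -11
S(o) = I*√29/3 (S(o) = √(-15 - 14)/3 = √(-29)/3 = (I*√29)/3 = I*√29/3)
(S(p) - 1525)*(-3101 + g(-52, 60)) = (I*√29/3 - 1525)*(-3101 + (29 - 52)/(-25 - 52)) = (-1525 + I*√29/3)*(-3101 - 23/(-77)) = (-1525 + I*√29/3)*(-3101 - 1/77*(-23)) = (-1525 + I*√29/3)*(-3101 + 23/77) = (-1525 + I*√29/3)*(-238754/77) = 364099850/77 - 238754*I*√29/231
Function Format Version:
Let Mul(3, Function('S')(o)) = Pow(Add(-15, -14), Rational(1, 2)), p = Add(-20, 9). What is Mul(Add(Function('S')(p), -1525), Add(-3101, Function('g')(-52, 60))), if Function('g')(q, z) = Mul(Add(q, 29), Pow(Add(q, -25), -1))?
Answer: Add(Rational(364099850, 77), Mul(Rational(-238754, 231), I, Pow(29, Rational(1, 2)))) ≈ Add(4.7286e+6, Mul(-5565.9, I))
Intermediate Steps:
Function('g')(q, z) = Mul(Pow(Add(-25, q), -1), Add(29, q)) (Function('g')(q, z) = Mul(Add(29, q), Pow(Add(-25, q), -1)) = Mul(Pow(Add(-25, q), -1), Add(29, q)))
p = -11
Function('S')(o) = Mul(Rational(1, 3), I, Pow(29, Rational(1, 2))) (Function('S')(o) = Mul(Rational(1, 3), Pow(Add(-15, -14), Rational(1, 2))) = Mul(Rational(1, 3), Pow(-29, Rational(1, 2))) = Mul(Rational(1, 3), Mul(I, Pow(29, Rational(1, 2)))) = Mul(Rational(1, 3), I, Pow(29, Rational(1, 2))))
Mul(Add(Function('S')(p), -1525), Add(-3101, Function('g')(-52, 60))) = Mul(Add(Mul(Rational(1, 3), I, Pow(29, Rational(1, 2))), -1525), Add(-3101, Mul(Pow(Add(-25, -52), -1), Add(29, -52)))) = Mul(Add(-1525, Mul(Rational(1, 3), I, Pow(29, Rational(1, 2)))), Add(-3101, Mul(Pow(-77, -1), -23))) = Mul(Add(-1525, Mul(Rational(1, 3), I, Pow(29, Rational(1, 2)))), Add(-3101, Mul(Rational(-1, 77), -23))) = Mul(Add(-1525, Mul(Rational(1, 3), I, Pow(29, Rational(1, 2)))), Add(-3101, Rational(23, 77))) = Mul(Add(-1525, Mul(Rational(1, 3), I, Pow(29, Rational(1, 2)))), Rational(-238754, 77)) = Add(Rational(364099850, 77), Mul(Rational(-238754, 231), I, Pow(29, Rational(1, 2))))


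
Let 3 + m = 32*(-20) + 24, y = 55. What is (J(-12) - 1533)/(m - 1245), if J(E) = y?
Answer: 739/932 ≈ 0.79292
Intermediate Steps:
J(E) = 55
m = -619 (m = -3 + (32*(-20) + 24) = -3 + (-640 + 24) = -3 - 616 = -619)
(J(-12) - 1533)/(m - 1245) = (55 - 1533)/(-619 - 1245) = -1478/(-1864) = -1478*(-1/1864) = 739/932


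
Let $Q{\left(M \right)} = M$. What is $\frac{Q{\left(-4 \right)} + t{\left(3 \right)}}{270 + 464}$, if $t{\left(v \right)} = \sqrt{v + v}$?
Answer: $- \frac{2}{367} + \frac{\sqrt{6}}{734} \approx -0.0021124$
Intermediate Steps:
$t{\left(v \right)} = \sqrt{2} \sqrt{v}$ ($t{\left(v \right)} = \sqrt{2 v} = \sqrt{2} \sqrt{v}$)
$\frac{Q{\left(-4 \right)} + t{\left(3 \right)}}{270 + 464} = \frac{-4 + \sqrt{2} \sqrt{3}}{270 + 464} = \frac{-4 + \sqrt{6}}{734} = \left(-4 + \sqrt{6}\right) \frac{1}{734} = - \frac{2}{367} + \frac{\sqrt{6}}{734}$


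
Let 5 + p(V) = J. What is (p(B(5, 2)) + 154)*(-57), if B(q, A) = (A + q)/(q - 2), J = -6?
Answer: -8151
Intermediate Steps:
B(q, A) = (A + q)/(-2 + q)
p(V) = -11 (p(V) = -5 - 6 = -11)
(p(B(5, 2)) + 154)*(-57) = (-11 + 154)*(-57) = 143*(-57) = -8151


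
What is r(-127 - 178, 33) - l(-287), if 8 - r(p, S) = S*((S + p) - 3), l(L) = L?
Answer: 9370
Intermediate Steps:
r(p, S) = 8 - S*(-3 + S + p) (r(p, S) = 8 - S*((S + p) - 3) = 8 - S*(-3 + S + p))
r(-127 - 178, 33) - l(-287) = (8 - 1*33² + 3*33 - 1*33*(-127 - 178)) - 1*(-287) = (8 - 1*1089 + 99 - 1*33*(-305)) + 287 = (8 - 1089 + 99 + 10065) + 287 = 9083 + 287 = 9370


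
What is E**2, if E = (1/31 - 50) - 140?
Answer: 34680321/961 ≈ 36088.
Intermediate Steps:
E = -5889/31 (E = (1/31 - 50) - 140 = -1549/31 - 140 = -5889/31 ≈ -189.97)
E**2 = (-5889/31)**2 = 34680321/961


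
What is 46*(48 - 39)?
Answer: 414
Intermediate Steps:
46*(48 - 39) = 46*9 = 414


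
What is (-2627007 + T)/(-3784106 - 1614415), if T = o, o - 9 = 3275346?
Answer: -216116/1799507 ≈ -0.12010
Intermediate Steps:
o = 3275355 (o = 9 + 3275346 = 3275355)
T = 3275355
(-2627007 + T)/(-3784106 - 1614415) = (-2627007 + 3275355)/(-3784106 - 1614415) = 648348/(-5398521) = 648348*(-1/5398521) = -216116/1799507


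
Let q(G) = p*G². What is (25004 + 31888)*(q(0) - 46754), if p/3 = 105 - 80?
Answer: -2659928568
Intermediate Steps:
p = 75 (p = 3*(105 - 80) = 3*25 = 75)
q(G) = 75*G²
(25004 + 31888)*(q(0) - 46754) = (25004 + 31888)*(75*0² - 46754) = 56892*(75*0 - 46754) = 56892*(0 - 46754) = 56892*(-46754) = -2659928568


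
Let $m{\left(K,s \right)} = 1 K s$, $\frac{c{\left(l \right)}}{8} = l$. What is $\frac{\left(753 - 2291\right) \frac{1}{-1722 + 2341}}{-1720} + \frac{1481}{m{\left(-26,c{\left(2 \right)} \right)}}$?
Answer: $- \frac{197018909}{55363360} \approx -3.5587$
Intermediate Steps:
$c{\left(l \right)} = 8 l$
$m{\left(K,s \right)} = K s$
$\frac{\left(753 - 2291\right) \frac{1}{-1722 + 2341}}{-1720} + \frac{1481}{m{\left(-26,c{\left(2 \right)} \right)}} = \frac{\left(753 - 2291\right) \frac{1}{-1722 + 2341}}{-1720} + \frac{1481}{\left(-26\right) 8 \cdot 2} = - \frac{1538}{619} \left(- \frac{1}{1720}\right) + \frac{1481}{\left(-26\right) 16} = \left(-1538\right) \frac{1}{619} \left(- \frac{1}{1720}\right) + \frac{1481}{-416} = \left(- \frac{1538}{619}\right) \left(- \frac{1}{1720}\right) + 1481 \left(- \frac{1}{416}\right) = \frac{769}{532340} - \frac{1481}{416} = - \frac{197018909}{55363360}$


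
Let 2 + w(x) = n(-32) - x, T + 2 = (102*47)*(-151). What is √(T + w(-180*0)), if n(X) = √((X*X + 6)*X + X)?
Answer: √(-723898 + 4*I*√2062) ≈ 0.11 + 850.82*I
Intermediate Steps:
T = -723896 (T = -2 + (102*47)*(-151) = -2 + 4794*(-151) = -2 - 723894 = -723896)
n(X) = √(X + X*(6 + X²)) (n(X) = √((X² + 6)*X + X) = √((6 + X²)*X + X) = √(X*(6 + X²) + X) = √(X + X*(6 + X²)))
w(x) = -2 - x + 4*I*√2062 (w(x) = -2 + (√(-32*(7 + (-32)²)) - x) = -2 + (√(-32*(7 + 1024)) - x) = -2 + (√(-32*1031) - x) = -2 + (√(-32992) - x) = -2 + (4*I*√2062 - x) = -2 + (-x + 4*I*√2062) = -2 - x + 4*I*√2062)
√(T + w(-180*0)) = √(-723896 + (-2 - (-180)*0 + 4*I*√2062)) = √(-723896 + (-2 - 1*0 + 4*I*√2062)) = √(-723896 + (-2 + 0 + 4*I*√2062)) = √(-723896 + (-2 + 4*I*√2062)) = √(-723898 + 4*I*√2062)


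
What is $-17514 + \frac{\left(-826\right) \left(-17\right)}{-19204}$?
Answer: $- \frac{168176449}{9602} \approx -17515.0$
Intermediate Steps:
$-17514 + \frac{\left(-826\right) \left(-17\right)}{-19204} = -17514 + 14042 \left(- \frac{1}{19204}\right) = -17514 - \frac{7021}{9602} = - \frac{168176449}{9602}$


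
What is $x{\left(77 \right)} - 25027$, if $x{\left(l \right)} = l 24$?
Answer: $-23179$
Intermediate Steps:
$x{\left(l \right)} = 24 l$
$x{\left(77 \right)} - 25027 = 24 \cdot 77 - 25027 = 1848 - 25027 = -23179$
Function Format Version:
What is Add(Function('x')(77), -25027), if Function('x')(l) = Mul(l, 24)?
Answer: -23179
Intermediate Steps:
Function('x')(l) = Mul(24, l)
Add(Function('x')(77), -25027) = Add(Mul(24, 77), -25027) = Add(1848, -25027) = -23179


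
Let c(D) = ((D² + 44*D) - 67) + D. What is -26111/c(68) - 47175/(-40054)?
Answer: -686518019/305091318 ≈ -2.2502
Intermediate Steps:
c(D) = -67 + D² + 45*D (c(D) = (-67 + D² + 44*D) + D = -67 + D² + 45*D)
-26111/c(68) - 47175/(-40054) = -26111/(-67 + 68² + 45*68) - 47175/(-40054) = -26111/(-67 + 4624 + 3060) - 47175*(-1/40054) = -26111/7617 + 47175/40054 = -686518019/305091318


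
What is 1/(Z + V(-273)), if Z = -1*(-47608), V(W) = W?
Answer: 1/47335 ≈ 2.1126e-5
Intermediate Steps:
Z = 47608
1/(Z + V(-273)) = 1/(47608 - 273) = 1/47335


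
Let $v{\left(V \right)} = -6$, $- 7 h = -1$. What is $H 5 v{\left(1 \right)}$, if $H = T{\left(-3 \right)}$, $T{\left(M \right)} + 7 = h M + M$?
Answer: $\frac{2190}{7} \approx 312.86$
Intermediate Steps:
$h = \frac{1}{7}$ ($h = \left(- \frac{1}{7}\right) \left(-1\right) = \frac{1}{7} \approx 0.14286$)
$T{\left(M \right)} = -7 + \frac{8 M}{7}$ ($T{\left(M \right)} = -7 + \left(\frac{M}{7} + M\right) = -7 + \frac{8 M}{7}$)
$H = - \frac{73}{7}$ ($H = -7 + \frac{8}{7} \left(-3\right) = -7 - \frac{24}{7} = - \frac{73}{7} \approx -10.429$)
$H 5 v{\left(1 \right)} = \left(- \frac{73}{7}\right) 5 \left(-6\right) = \left(- \frac{365}{7}\right) \left(-6\right) = \frac{2190}{7}$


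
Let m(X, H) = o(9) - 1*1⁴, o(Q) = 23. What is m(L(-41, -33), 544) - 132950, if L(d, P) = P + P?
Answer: -132928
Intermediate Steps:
L(d, P) = 2*P
m(X, H) = 22 (m(X, H) = 23 - 1*1⁴ = 23 - 1*1 = 23 - 1 = 22)
m(L(-41, -33), 544) - 132950 = 22 - 132950 = -132928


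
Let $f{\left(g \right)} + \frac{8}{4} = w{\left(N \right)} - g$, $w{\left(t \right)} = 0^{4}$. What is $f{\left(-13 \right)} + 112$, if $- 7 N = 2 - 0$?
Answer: $123$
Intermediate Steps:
$N = - \frac{2}{7}$ ($N = - \frac{2 - 0}{7} = - \frac{2 + 0}{7} = \left(- \frac{1}{7}\right) 2 = - \frac{2}{7} \approx -0.28571$)
$w{\left(t \right)} = 0$
$f{\left(g \right)} = -2 - g$ ($f{\left(g \right)} = -2 + \left(0 - g\right) = -2 - g$)
$f{\left(-13 \right)} + 112 = \left(-2 - -13\right) + 112 = \left(-2 + 13\right) + 112 = 11 + 112 = 123$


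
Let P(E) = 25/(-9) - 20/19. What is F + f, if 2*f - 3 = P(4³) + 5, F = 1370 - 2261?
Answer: -304009/342 ≈ -888.92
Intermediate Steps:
P(E) = -655/171 (P(E) = 25*(-⅑) - 20*1/19 = -25/9 - 20/19 = -655/171)
F = -891
f = 713/342 (f = 3/2 + (-655/171 + 5)/2 = 3/2 + (½)*(200/171) = 3/2 + 100/171 = 713/342 ≈ 2.0848)
F + f = -891 + 713/342 = -304009/342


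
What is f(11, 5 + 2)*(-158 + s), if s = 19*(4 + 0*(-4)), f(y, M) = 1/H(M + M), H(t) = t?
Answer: -41/7 ≈ -5.8571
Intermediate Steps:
f(y, M) = 1/(2*M) (f(y, M) = 1/(M + M) = 1/(2*M))
s = 76 (s = 19*(4 + 0) = 19*4 = 76)
f(11, 5 + 2)*(-158 + s) = (1/(2*(5 + 2)))*(-158 + 76) = ((½)/7)*(-82) = ((½)*(⅐))*(-82) = (1/14)*(-82) = -41/7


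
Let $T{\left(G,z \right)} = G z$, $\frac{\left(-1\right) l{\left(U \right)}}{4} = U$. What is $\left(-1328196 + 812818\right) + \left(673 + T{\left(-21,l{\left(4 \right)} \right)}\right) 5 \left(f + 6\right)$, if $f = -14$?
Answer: $-555738$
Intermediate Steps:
$l{\left(U \right)} = - 4 U$
$\left(-1328196 + 812818\right) + \left(673 + T{\left(-21,l{\left(4 \right)} \right)}\right) 5 \left(f + 6\right) = \left(-1328196 + 812818\right) + \left(673 - 21 \left(\left(-4\right) 4\right)\right) 5 \left(-14 + 6\right) = -515378 + \left(673 - -336\right) 5 \left(-8\right) = -515378 + \left(673 + 336\right) \left(-40\right) = -515378 + 1009 \left(-40\right) = -515378 - 40360 = -555738$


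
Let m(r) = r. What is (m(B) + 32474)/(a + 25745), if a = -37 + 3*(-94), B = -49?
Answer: 32425/25426 ≈ 1.2753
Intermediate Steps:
a = -319 (a = -37 - 282 = -319)
(m(B) + 32474)/(a + 25745) = (-49 + 32474)/(-319 + 25745) = 32425/25426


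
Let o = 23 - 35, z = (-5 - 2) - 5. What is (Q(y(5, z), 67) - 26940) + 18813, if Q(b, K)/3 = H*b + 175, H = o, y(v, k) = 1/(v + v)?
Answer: -38028/5 ≈ -7605.6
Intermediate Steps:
z = -12 (z = -7 - 5 = -12)
y(v, k) = 1/(2*v)
o = -12
H = -12
Q(b, K) = 525 - 36*b (Q(b, K) = 3*(-12*b + 175) = 3*(175 - 12*b) = 525 - 36*b)
(Q(y(5, z), 67) - 26940) + 18813 = ((525 - 18/5) - 26940) + 18813 = (2607/5 - 26940) + 18813 = -132093/5 + 18813 = -38028/5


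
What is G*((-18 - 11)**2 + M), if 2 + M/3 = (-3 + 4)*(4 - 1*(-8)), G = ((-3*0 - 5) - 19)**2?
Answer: 501696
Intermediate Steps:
G = 576 (G = ((0 - 5) - 19)**2 = (-5 - 19)**2 = (-24)**2 = 576)
M = 30 (M = -6 + 3*((-3 + 4)*(4 - 1*(-8))) = -6 + 3*(1*(4 + 8)) = -6 + 3*(1*12) = -6 + 3*12 = -6 + 36 = 30)
G*((-18 - 11)**2 + M) = 576*((-18 - 11)**2 + 30) = 576*((-29)**2 + 30) = 576*(841 + 30) = 576*871 = 501696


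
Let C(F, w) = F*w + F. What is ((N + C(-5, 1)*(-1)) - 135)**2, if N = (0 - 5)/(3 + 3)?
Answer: 570025/36 ≈ 15834.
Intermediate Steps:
N = -5/6 ≈ -0.83333
C(F, w) = F + F*w
((N + C(-5, 1)*(-1)) - 135)**2 = ((-5/6 - 5*(1 + 1)*(-1)) - 135)**2 = ((-5/6 - 5*2*(-1)) - 135)**2 = ((-5/6 - 10*(-1)) - 135)**2 = ((-5/6 + 10) - 135)**2 = (55/6 - 135)**2 = (-755/6)**2 = 570025/36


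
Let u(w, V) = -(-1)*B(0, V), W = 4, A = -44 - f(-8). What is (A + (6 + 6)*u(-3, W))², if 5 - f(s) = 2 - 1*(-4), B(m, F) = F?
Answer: 25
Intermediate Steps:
f(s) = -1 (f(s) = 5 - (2 - 1*(-4)) = 5 - (2 + 4) = 5 - 1*6 = 5 - 6 = -1)
A = -43 (A = -44 - 1*(-1) = -44 + 1 = -43)
u(w, V) = V (u(w, V) = -(-1)*V = V)
(A + (6 + 6)*u(-3, W))² = (-43 + (6 + 6)*4)² = (-43 + 12*4)² = (-43 + 48)² = 5² = 25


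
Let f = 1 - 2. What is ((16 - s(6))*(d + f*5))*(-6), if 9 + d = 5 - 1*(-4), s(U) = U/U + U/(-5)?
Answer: 486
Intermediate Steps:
s(U) = 1 - U/5 (s(U) = 1 + U*(-⅕) = 1 - U/5)
f = -1
d = 0 (d = -9 + (5 - 1*(-4)) = -9 + (5 + 4) = -9 + 9 = 0)
((16 - s(6))*(d + f*5))*(-6) = ((16 - (1 - ⅕*6))*(0 - 1*5))*(-6) = ((16 - (1 - 6/5))*(0 - 5))*(-6) = ((16 - 1*(-⅕))*(-5))*(-6) = ((16 + ⅕)*(-5))*(-6) = ((81/5)*(-5))*(-6) = -81*(-6) = 486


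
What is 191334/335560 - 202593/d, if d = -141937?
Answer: 47569740519/23814189860 ≈ 1.9975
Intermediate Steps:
191334/335560 - 202593/d = 191334/335560 - 202593/(-141937) = 191334*(1/335560) - 202593*(-1/141937) = 95667/167780 + 202593/141937 = 47569740519/23814189860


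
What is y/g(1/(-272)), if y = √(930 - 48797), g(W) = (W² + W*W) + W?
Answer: -36992*I*√47867/135 ≈ -59950.0*I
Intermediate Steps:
g(W) = W + 2*W² (g(W) = (W² + W²) + W = 2*W² + W = W + 2*W²)
y = I*√47867 (y = √(-47867) = I*√47867 ≈ 218.79*I)
y/g(1/(-272)) = (I*√47867)/(((1 + 2/(-272))/(-272))) = (I*√47867)/((-(1 + 2*(-1/272))/272)) = (I*√47867)/((-(1 - 1/136)/272)) = (I*√47867)/((-1/272*135/136)) = (I*√47867)/(-135/36992) = (I*√47867)*(-36992/135) = -36992*I*√47867/135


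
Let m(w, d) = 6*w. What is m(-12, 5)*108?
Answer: -7776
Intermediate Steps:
m(-12, 5)*108 = (6*(-12))*108 = -72*108 = -7776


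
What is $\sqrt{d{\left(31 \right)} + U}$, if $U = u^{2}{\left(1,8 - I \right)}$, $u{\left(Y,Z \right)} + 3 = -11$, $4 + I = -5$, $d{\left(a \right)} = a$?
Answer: $\sqrt{227} \approx 15.067$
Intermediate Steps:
$I = -9$ ($I = -4 - 5 = -9$)
$u{\left(Y,Z \right)} = -14$ ($u{\left(Y,Z \right)} = -3 - 11 = -14$)
$U = 196$ ($U = \left(-14\right)^{2} = 196$)
$\sqrt{d{\left(31 \right)} + U} = \sqrt{31 + 196} = \sqrt{227}$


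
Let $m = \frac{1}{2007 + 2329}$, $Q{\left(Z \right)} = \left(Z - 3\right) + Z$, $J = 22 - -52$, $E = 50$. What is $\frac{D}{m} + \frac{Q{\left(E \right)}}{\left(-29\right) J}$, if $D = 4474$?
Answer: $\frac{41630820447}{2146} \approx 1.9399 \cdot 10^{7}$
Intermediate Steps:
$J = 74$ ($J = 22 + 52 = 74$)
$Q{\left(Z \right)} = -3 + 2 Z$ ($Q{\left(Z \right)} = \left(-3 + Z\right) + Z = -3 + 2 Z$)
$m = \frac{1}{4336} \approx 0.00023063$
$\frac{D}{m} + \frac{Q{\left(E \right)}}{\left(-29\right) J} = 4474 \frac{1}{\frac{1}{4336}} + \frac{-3 + 2 \cdot 50}{\left(-29\right) 74} = 4474 \cdot 4336 + \frac{-3 + 100}{-2146} = 19399264 + 97 \left(- \frac{1}{2146}\right) = 19399264 - \frac{97}{2146} = \frac{41630820447}{2146}$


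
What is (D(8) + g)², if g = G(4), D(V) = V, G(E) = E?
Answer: 144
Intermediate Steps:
g = 4
(D(8) + g)² = (8 + 4)² = 12² = 144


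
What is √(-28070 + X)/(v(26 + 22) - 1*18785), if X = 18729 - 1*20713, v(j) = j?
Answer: -I*√30054/18737 ≈ -0.0092523*I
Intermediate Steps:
X = -1984 (X = 18729 - 20713 = -1984)
√(-28070 + X)/(v(26 + 22) - 1*18785) = √(-28070 - 1984)/((26 + 22) - 1*18785) = √(-30054)/(48 - 18785) = (I*√30054)/(-18737) = (I*√30054)*(-1/18737) = -I*√30054/18737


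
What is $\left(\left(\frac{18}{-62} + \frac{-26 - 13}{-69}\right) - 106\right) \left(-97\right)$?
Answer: $\frac{7312054}{713} \approx 10255.0$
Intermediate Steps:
$\left(\left(\frac{18}{-62} + \frac{-26 - 13}{-69}\right) - 106\right) \left(-97\right) = \left(\left(18 \left(- \frac{1}{62}\right) + \left(-26 - 13\right) \left(- \frac{1}{69}\right)\right) - 106\right) \left(-97\right) = \left(\left(- \frac{9}{31} - - \frac{13}{23}\right) - 106\right) \left(-97\right) = \left(\left(- \frac{9}{31} + \frac{13}{23}\right) - 106\right) \left(-97\right) = \left(\frac{196}{713} - 106\right) \left(-97\right) = \left(- \frac{75382}{713}\right) \left(-97\right) = \frac{7312054}{713}$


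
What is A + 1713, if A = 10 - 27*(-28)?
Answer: 2479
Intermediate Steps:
A = 766 (A = 10 + 756 = 766)
A + 1713 = 766 + 1713 = 2479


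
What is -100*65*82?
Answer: -533000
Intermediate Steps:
-100*65*82 = -6500*82 = -533000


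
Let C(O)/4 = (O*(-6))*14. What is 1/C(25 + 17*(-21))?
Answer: 1/111552 ≈ 8.9644e-6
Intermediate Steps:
C(O) = -336*O (C(O) = 4*((O*(-6))*14) = 4*(-6*O*14) = 4*(-84*O) = -336*O)
1/C(25 + 17*(-21)) = 1/(-336*(25 + 17*(-21))) = 1/(-336*(25 - 357)) = 1/(-336*(-332)) = 1/111552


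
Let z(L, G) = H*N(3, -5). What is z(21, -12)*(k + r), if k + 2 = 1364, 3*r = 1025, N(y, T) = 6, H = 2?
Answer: 20444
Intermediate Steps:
r = 1025/3 (r = (1/3)*1025 = 1025/3 ≈ 341.67)
k = 1362 (k = -2 + 1364 = 1362)
z(L, G) = 12 (z(L, G) = 2*6 = 12)
z(21, -12)*(k + r) = 12*(1362 + 1025/3) = 12*(5111/3) = 20444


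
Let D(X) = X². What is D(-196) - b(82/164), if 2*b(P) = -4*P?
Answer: 38417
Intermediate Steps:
b(P) = -2*P (b(P) = (-4*P)/2 = -2*P)
D(-196) - b(82/164) = (-196)² - (-2)*82/164 = 38416 - (-2)*82*(1/164) = 38416 - (-2)/2 = 38416 - 1*(-1) = 38416 + 1 = 38417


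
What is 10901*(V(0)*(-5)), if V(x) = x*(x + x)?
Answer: 0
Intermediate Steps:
V(x) = 2*x² (V(x) = x*(2*x) = 2*x²)
10901*(V(0)*(-5)) = 10901*((2*0²)*(-5)) = 10901*((2*0)*(-5)) = 10901*(0*(-5)) = 10901*0 = 0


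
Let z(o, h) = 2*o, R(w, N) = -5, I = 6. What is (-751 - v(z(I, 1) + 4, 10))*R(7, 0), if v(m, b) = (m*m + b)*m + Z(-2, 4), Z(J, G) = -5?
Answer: 25010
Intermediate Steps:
v(m, b) = -5 + m*(b + m²) (v(m, b) = (m*m + b)*m - 5 = (m² + b)*m - 5 = (b + m²)*m - 5 = m*(b + m²) - 5 = -5 + m*(b + m²))
(-751 - v(z(I, 1) + 4, 10))*R(7, 0) = (-751 - (-5 + (2*6 + 4)³ + 10*(2*6 + 4)))*(-5) = (-751 - (-5 + (12 + 4)³ + 10*(12 + 4)))*(-5) = (-751 - (-5 + 16³ + 10*16))*(-5) = (-751 - (-5 + 4096 + 160))*(-5) = (-751 - 1*4251)*(-5) = (-751 - 4251)*(-5) = -5002*(-5) = 25010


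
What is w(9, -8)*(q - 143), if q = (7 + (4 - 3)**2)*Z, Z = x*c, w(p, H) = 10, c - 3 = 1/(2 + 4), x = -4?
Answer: -7330/3 ≈ -2443.3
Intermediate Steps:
c = 19/6 (c = 3 + 1/(2 + 4) = 3 + 1/6 = 19/6 ≈ 3.1667)
Z = -38/3 (Z = -4*19/6 = -38/3 ≈ -12.667)
q = -304/3 (q = (7 + (4 - 3)**2)*(-38/3) = (7 + 1**2)*(-38/3) = (7 + 1)*(-38/3) = 8*(-38/3) = -304/3 ≈ -101.33)
w(9, -8)*(q - 143) = 10*(-304/3 - 143) = 10*(-733/3) = -7330/3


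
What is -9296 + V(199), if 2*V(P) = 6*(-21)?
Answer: -9359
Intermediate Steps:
V(P) = -63 (V(P) = (6*(-21))/2 = (½)*(-126) = -63)
-9296 + V(199) = -9296 - 63 = -9359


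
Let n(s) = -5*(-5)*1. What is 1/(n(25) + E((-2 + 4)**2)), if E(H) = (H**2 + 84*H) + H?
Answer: 1/381 ≈ 0.0026247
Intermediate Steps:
n(s) = 25 (n(s) = 25*1 = 25)
E(H) = H**2 + 85*H
1/(n(25) + E((-2 + 4)**2)) = 1/(25 + (-2 + 4)**2*(85 + (-2 + 4)**2)) = 1/(25 + 2**2*(85 + 2**2)) = 1/(25 + 4*(85 + 4)) = 1/(25 + 4*89) = 1/(25 + 356) = 1/381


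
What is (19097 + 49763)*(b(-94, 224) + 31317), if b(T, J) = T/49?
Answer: 105661469540/49 ≈ 2.1564e+9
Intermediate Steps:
b(T, J) = T/49 (b(T, J) = T*(1/49) = T/49)
(19097 + 49763)*(b(-94, 224) + 31317) = (19097 + 49763)*((1/49)*(-94) + 31317) = 68860*(-94/49 + 31317) = 68860*(1534439/49) = 105661469540/49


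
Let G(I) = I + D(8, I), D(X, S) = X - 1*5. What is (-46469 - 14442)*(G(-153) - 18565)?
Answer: 1139949365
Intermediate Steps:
D(X, S) = -5 + X (D(X, S) = X - 5 = -5 + X)
G(I) = 3 + I (G(I) = I + (-5 + 8) = I + 3 = 3 + I)
(-46469 - 14442)*(G(-153) - 18565) = (-46469 - 14442)*((3 - 153) - 18565) = -60911*(-150 - 18565) = -60911*(-18715) = 1139949365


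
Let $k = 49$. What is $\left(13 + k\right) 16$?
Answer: $992$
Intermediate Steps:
$\left(13 + k\right) 16 = \left(13 + 49\right) 16 = 62 \cdot 16 = 992$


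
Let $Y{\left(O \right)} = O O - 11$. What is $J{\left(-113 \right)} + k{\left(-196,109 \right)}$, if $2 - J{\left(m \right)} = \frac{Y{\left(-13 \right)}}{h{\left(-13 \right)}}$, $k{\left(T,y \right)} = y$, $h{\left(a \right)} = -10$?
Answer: $\frac{634}{5} \approx 126.8$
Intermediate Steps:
$Y{\left(O \right)} = -11 + O^{2}$ ($Y{\left(O \right)} = O^{2} - 11 = -11 + O^{2}$)
$J{\left(m \right)} = \frac{89}{5}$ ($J{\left(m \right)} = 2 - \frac{-11 + \left(-13\right)^{2}}{-10} = 2 - \left(-11 + 169\right) \left(- \frac{1}{10}\right) = 2 - 158 \left(- \frac{1}{10}\right) = 2 - - \frac{79}{5} = 2 + \frac{79}{5} = \frac{89}{5}$)
$J{\left(-113 \right)} + k{\left(-196,109 \right)} = \frac{89}{5} + 109 = \frac{634}{5}$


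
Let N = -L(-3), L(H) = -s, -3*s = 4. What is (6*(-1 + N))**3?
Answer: -2744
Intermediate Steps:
s = -4/3 (s = -1/3*4 = -4/3 ≈ -1.3333)
L(H) = 4/3 (L(H) = -1*(-4/3) = 4/3)
N = -4/3 (N = -1*4/3 = -4/3 ≈ -1.3333)
(6*(-1 + N))**3 = (6*(-1 - 4/3))**3 = (6*(-7/3))**3 = (-14)**3 = -2744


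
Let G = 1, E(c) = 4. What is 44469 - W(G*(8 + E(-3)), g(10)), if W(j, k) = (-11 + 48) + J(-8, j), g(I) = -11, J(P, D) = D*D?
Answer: 44288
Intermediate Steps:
J(P, D) = D²
W(j, k) = 37 + j² (W(j, k) = (-11 + 48) + j² = 37 + j²)
44469 - W(G*(8 + E(-3)), g(10)) = 44469 - (37 + (1*(8 + 4))²) = 44469 - (37 + (1*12)²) = 44469 - (37 + 12²) = 44469 - (37 + 144) = 44469 - 1*181 = 44469 - 181 = 44288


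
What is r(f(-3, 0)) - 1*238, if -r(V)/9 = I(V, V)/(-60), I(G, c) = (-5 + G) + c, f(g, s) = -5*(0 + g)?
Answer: -937/4 ≈ -234.25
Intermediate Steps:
f(g, s) = -5*g
I(G, c) = -5 + G + c
r(V) = -¾ + 3*V/10 (r(V) = -9*(-5 + V + V)/(-60) = -9*(-5 + 2*V)*(-1)/60 = -9*(1/12 - V/30) = -¾ + 3*V/10)
r(f(-3, 0)) - 1*238 = (-¾ + 3*(-5*(-3))/10) - 1*238 = (-¾ + (3/10)*15) - 238 = (-¾ + 9/2) - 238 = 15/4 - 238 = -937/4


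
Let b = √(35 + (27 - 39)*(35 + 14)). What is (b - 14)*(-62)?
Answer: 868 - 62*I*√553 ≈ 868.0 - 1458.0*I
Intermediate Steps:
b = I*√553 (b = √(35 - 12*49) = √(35 - 588) = √(-553) = I*√553 ≈ 23.516*I)
(b - 14)*(-62) = (I*√553 - 14)*(-62) = (-14 + I*√553)*(-62) = 868 - 62*I*√553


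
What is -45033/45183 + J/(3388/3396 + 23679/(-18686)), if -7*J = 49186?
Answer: 11751755381817211/450851080183 ≈ 26066.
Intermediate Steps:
J = -49186/7 (J = -⅐*49186 = -49186/7 ≈ -7026.6)
-45033/45183 + J/(3388/3396 + 23679/(-18686)) = -45033/45183 - 49186/(7*(3388/3396 + 23679/(-18686))) = -45033*1/45183 - 49186/(7*(3388*(1/3396) + 23679*(-1/18686))) = -15011/15061 - 49186/(7*(847/849 - 23679/18686)) = -15011/15061 - 49186/(7*(-4276429/15864414)) = -15011/15061 - 49186/7*(-15864414/4276429) = -15011/15061 + 780307067004/29935003 = 11751755381817211/450851080183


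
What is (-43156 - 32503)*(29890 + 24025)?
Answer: -4079154985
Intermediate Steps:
(-43156 - 32503)*(29890 + 24025) = -75659*53915 = -4079154985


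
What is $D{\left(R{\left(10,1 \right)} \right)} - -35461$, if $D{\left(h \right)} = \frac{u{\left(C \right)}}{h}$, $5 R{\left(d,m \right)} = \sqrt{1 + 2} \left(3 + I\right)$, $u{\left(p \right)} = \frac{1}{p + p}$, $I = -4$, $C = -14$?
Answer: $35461 + \frac{5 \sqrt{3}}{84} \approx 35461.0$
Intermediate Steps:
$u{\left(p \right)} = \frac{1}{2 p}$
$R{\left(d,m \right)} = - \frac{\sqrt{3}}{5}$ ($R{\left(d,m \right)} = \frac{\sqrt{1 + 2} \left(3 - 4\right)}{5} = \frac{\sqrt{3} \left(-1\right)}{5} = \frac{\left(-1\right) \sqrt{3}}{5} = - \frac{\sqrt{3}}{5}$)
$D{\left(h \right)} = - \frac{1}{28 h}$ ($D{\left(h \right)} = \frac{\frac{1}{2} \frac{1}{-14}}{h} = \frac{\frac{1}{2} \left(- \frac{1}{14}\right)}{h} = - \frac{1}{28 h}$)
$D{\left(R{\left(10,1 \right)} \right)} - -35461 = - \frac{1}{28 \left(- \frac{\sqrt{3}}{5}\right)} - -35461 = - \frac{\left(- \frac{5}{3}\right) \sqrt{3}}{28} + 35461 = \frac{5 \sqrt{3}}{84} + 35461 = 35461 + \frac{5 \sqrt{3}}{84}$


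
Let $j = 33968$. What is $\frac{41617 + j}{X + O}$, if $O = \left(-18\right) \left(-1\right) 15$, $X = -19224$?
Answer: $- \frac{25195}{6318} \approx -3.9878$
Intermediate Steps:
$O = 270$ ($O = 18 \cdot 15 = 270$)
$\frac{41617 + j}{X + O} = \frac{41617 + 33968}{-19224 + 270} = \frac{75585}{-18954} = 75585 \left(- \frac{1}{18954}\right) = - \frac{25195}{6318}$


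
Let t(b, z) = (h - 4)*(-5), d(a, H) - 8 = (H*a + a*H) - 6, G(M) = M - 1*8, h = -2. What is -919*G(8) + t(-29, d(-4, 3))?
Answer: 30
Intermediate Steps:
G(M) = -8 + M (G(M) = M - 8 = -8 + M)
d(a, H) = 2 + 2*H*a (d(a, H) = 8 + ((H*a + a*H) - 6) = 8 + ((H*a + H*a) - 6) = 8 + (2*H*a - 6) = 8 + (-6 + 2*H*a) = 2 + 2*H*a)
t(b, z) = 30 (t(b, z) = (-2 - 4)*(-5) = -6*(-5) = 30)
-919*G(8) + t(-29, d(-4, 3)) = -919*(-8 + 8) + 30 = -919*0 + 30 = 0 + 30 = 30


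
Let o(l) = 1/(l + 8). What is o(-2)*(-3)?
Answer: -1/2 ≈ -0.50000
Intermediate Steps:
o(l) = 1/(8 + l)
o(-2)*(-3) = -3/(8 - 2) = -3/6 = (1/6)*(-3) = -1/2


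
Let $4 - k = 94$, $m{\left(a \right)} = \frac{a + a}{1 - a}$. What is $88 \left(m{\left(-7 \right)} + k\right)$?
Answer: $-8074$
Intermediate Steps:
$m{\left(a \right)} = \frac{2 a}{1 - a}$
$k = -90$ ($k = 4 - 94 = -90$)
$88 \left(m{\left(-7 \right)} + k\right) = 88 \left(\left(-2\right) \left(-7\right) \frac{1}{-1 - 7} - 90\right) = 88 \left(\left(-2\right) \left(-7\right) \frac{1}{-8} - 90\right) = 88 \left(\left(-2\right) \left(-7\right) \left(- \frac{1}{8}\right) - 90\right) = 88 \left(- \frac{7}{4} - 90\right) = 88 \left(- \frac{367}{4}\right) = -8074$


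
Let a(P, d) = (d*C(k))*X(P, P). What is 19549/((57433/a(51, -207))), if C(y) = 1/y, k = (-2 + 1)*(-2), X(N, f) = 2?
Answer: -4046643/57433 ≈ -70.458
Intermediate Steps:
k = 2 (k = -1*(-2) = 2)
a(P, d) = d (a(P, d) = (d/2)*2 = d)
19549/((57433/a(51, -207))) = 19549/((57433/(-207))) = 19549/((57433*(-1/207))) = 19549/(-57433/207) = 19549*(-207/57433) = -4046643/57433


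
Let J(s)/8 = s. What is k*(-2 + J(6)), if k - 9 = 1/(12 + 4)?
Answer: 3335/8 ≈ 416.88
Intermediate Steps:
k = 145/16 (k = 9 + 1/(12 + 4) = 9 + 1/16 = 145/16 ≈ 9.0625)
J(s) = 8*s
k*(-2 + J(6)) = 145*(-2 + 8*6)/16 = 145*(-2 + 48)/16 = (145/16)*46 = 3335/8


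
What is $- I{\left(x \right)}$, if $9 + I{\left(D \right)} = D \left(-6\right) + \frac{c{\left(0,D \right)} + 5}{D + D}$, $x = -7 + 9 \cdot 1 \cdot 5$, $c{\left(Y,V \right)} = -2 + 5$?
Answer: $\frac{4501}{19} \approx 236.89$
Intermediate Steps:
$c{\left(Y,V \right)} = 3$
$x = 38$ ($x = -7 + 9 \cdot 5 = -7 + 45 = 38$)
$I{\left(D \right)} = -9 - 6 D + \frac{4}{D}$ ($I{\left(D \right)} = -9 + \left(D \left(-6\right) + \frac{3 + 5}{D + D}\right) = -9 - \left(- 8 \frac{1}{2 D} + 6 D\right) = -9 - \left(6 D - \frac{4}{D}\right) = -9 - \left(- \frac{4}{D} + 6 D\right) = -9 - 6 D + \frac{4}{D}$)
$- I{\left(x \right)} = - (-9 - 228 + \frac{4}{38}) = - (-9 - 228 + 4 \cdot \frac{1}{38}) = - (-9 - 228 + \frac{2}{19}) = \left(-1\right) \left(- \frac{4501}{19}\right) = \frac{4501}{19}$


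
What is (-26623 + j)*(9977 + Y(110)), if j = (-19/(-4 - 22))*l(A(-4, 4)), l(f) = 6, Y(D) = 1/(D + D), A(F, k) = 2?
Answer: -379770886761/1430 ≈ -2.6557e+8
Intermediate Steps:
Y(D) = 1/(2*D)
j = 57/13 (j = (-19/(-4 - 22))*6 = (-19/(-26))*6 = -1/26*(-19)*6 = (19/26)*6 = 57/13 ≈ 4.3846)
(-26623 + j)*(9977 + Y(110)) = (-26623 + 57/13)*(9977 + (½)/110) = -346042*(9977 + (½)*(1/110))/13 = -346042*(9977 + 1/220)/13 = -346042/13*2194941/220 = -379770886761/1430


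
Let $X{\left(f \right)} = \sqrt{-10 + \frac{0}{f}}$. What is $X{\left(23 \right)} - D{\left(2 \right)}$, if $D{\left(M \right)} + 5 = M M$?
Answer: $1 + i \sqrt{10} \approx 1.0 + 3.1623 i$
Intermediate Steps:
$D{\left(M \right)} = -5 + M^{2}$ ($D{\left(M \right)} = -5 + M M = -5 + M^{2}$)
$X{\left(f \right)} = i \sqrt{10}$ ($X{\left(f \right)} = \sqrt{-10 + 0} = \sqrt{-10} = i \sqrt{10}$)
$X{\left(23 \right)} - D{\left(2 \right)} = i \sqrt{10} - \left(-5 + 2^{2}\right) = i \sqrt{10} - \left(-5 + 4\right) = i \sqrt{10} - -1 = i \sqrt{10} + 1 = 1 + i \sqrt{10}$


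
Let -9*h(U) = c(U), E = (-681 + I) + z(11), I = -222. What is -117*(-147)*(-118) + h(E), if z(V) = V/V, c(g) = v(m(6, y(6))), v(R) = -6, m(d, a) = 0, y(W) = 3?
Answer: -6088444/3 ≈ -2.0295e+6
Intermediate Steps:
c(g) = -6
z(V) = 1
E = -902 (E = (-681 - 222) + 1 = -903 + 1 = -902)
h(U) = ⅔ (h(U) = -⅑*(-6) = ⅔)
-117*(-147)*(-118) + h(E) = -117*(-147)*(-118) + ⅔ = 17199*(-118) + ⅔ = -2029482 + ⅔ = -6088444/3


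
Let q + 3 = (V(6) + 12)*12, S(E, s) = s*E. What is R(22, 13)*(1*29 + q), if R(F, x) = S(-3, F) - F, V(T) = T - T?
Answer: -14960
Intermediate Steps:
V(T) = 0
S(E, s) = E*s
R(F, x) = -4*F (R(F, x) = -3*F - F = -4*F)
q = 141 (q = -3 + (0 + 12)*12 = -3 + 12*12 = -3 + 144 = 141)
R(22, 13)*(1*29 + q) = (-4*22)*(1*29 + 141) = -88*(29 + 141) = -88*170 = -14960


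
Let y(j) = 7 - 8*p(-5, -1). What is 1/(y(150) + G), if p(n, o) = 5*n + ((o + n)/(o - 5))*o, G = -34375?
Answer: -1/34160 ≈ -2.9274e-5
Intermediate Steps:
p(n, o) = 5*n + o*(n + o)/(-5 + o) (p(n, o) = 5*n + ((n + o)/(-5 + o))*o = 5*n + o*(n + o)/(-5 + o))
y(j) = 215 (y(j) = 7 - 8*((-1)² - 25*(-5) + 6*(-5)*(-1))/(-5 - 1) = 7 - 8*(1 + 125 + 30)/(-6) = 7 - (-4)*156/3 = 7 - 8*(-26) = 7 + 208 = 215)
1/(y(150) + G) = 1/(215 - 34375) = 1/(-34160) = -1/34160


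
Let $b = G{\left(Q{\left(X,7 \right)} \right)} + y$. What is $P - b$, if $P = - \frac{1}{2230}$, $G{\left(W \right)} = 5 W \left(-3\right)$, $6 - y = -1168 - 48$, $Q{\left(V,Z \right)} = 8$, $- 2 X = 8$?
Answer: $- \frac{2457461}{2230} \approx -1102.0$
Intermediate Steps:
$X = -4$ ($X = \left(- \frac{1}{2}\right) 8 = -4$)
$y = 1222$ ($y = 6 - \left(-1168 - 48\right) = 6 - -1216 = 6 + 1216 = 1222$)
$G{\left(W \right)} = - 15 W$
$P = - \frac{1}{2230}$ ($P = \left(-1\right) \frac{1}{2230} = - \frac{1}{2230} \approx -0.00044843$)
$b = 1102$ ($b = \left(-15\right) 8 + 1222 = -120 + 1222 = 1102$)
$P - b = - \frac{1}{2230} - 1102 = - \frac{2457461}{2230}$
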